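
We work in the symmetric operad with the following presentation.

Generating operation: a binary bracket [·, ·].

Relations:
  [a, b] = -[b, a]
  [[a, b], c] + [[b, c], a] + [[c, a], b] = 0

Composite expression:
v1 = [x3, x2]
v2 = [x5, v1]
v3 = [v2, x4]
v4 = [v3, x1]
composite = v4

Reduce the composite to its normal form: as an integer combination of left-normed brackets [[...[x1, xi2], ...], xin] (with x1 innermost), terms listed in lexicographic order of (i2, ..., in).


-[[[[x1, x2], x3], x5], x4] + [[[[x1, x3], x2], x5], x4] + [[[[x1, x4], x2], x3], x5] - [[[[x1, x4], x3], x2], x5] - [[[[x1, x4], x5], x2], x3] + [[[[x1, x4], x5], x3], x2] + [[[[x1, x5], x2], x3], x4] - [[[[x1, x5], x3], x2], x4]

In the tensor algebra, words opening x1 carry the x1-anchored form.
Composite bracket: [[[x5, [x3, x2]], x4], x1]
Full expansion: 16 signed words from ab - ba (2^4 = 16).
Coefficients come from the x1-initial words:
  word x1x2x3x5x4 has sign -1, contributing -[[[[x1, x2], x3], x5], x4]
  word x1x3x2x5x4 has sign +1, contributing +[[[[x1, x3], x2], x5], x4]
  word x1x4x2x3x5 has sign +1, contributing +[[[[x1, x4], x2], x3], x5]
  word x1x4x3x2x5 has sign -1, contributing -[[[[x1, x4], x3], x2], x5]
  word x1x4x5x2x3 has sign -1, contributing -[[[[x1, x4], x5], x2], x3]
  word x1x4x5x3x2 has sign +1, contributing +[[[[x1, x4], x5], x3], x2]
  word x1x5x2x3x4 has sign +1, contributing +[[[[x1, x5], x2], x3], x4]
  word x1x5x3x2x4 has sign -1, contributing -[[[[x1, x5], x3], x2], x4]


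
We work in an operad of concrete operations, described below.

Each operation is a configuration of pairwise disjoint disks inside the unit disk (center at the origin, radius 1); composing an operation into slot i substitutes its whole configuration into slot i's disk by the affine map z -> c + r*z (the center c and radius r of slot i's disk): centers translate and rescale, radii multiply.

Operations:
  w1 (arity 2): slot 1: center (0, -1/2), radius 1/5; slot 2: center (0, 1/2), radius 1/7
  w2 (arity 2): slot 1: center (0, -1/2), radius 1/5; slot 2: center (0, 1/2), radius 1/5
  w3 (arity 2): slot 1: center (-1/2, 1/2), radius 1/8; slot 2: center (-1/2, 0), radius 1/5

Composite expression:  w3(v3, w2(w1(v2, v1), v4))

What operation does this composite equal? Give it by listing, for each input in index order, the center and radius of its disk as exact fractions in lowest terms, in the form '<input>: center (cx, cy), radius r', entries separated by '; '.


v1: center (-1/2, -2/25), radius 1/175; v2: center (-1/2, -3/25), radius 1/125; v3: center (-1/2, 1/2), radius 1/8; v4: center (-1/2, 1/10), radius 1/25

Each v-disk chains the slot maps above it in w3; radii multiply.
tracing v3 down its 1-map path: center (-1/2, 1/2), radius 1/8
tracing v2 down its 3-map path: center (-1/2, -3/25), radius 1/125
tracing v1 down its 3-map path: center (-1/2, -2/25), radius 1/175
tracing v4 down its 2-map path: center (-1/2, 1/10), radius 1/25


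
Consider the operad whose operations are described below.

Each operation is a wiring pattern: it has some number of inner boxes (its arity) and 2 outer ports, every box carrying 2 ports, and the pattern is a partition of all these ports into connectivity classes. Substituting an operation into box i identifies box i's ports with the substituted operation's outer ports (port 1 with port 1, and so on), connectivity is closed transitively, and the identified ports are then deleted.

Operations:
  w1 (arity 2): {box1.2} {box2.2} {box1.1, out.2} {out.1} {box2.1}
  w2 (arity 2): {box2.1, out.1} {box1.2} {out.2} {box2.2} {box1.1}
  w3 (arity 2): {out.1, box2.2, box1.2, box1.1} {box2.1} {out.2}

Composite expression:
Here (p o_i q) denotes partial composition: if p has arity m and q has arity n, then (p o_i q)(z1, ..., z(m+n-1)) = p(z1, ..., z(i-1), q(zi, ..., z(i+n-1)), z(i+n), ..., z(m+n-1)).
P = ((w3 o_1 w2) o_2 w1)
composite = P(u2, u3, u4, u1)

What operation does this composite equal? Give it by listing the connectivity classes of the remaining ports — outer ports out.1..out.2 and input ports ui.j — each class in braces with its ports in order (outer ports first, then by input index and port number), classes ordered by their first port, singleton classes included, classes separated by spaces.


{out.1, u1.2} {out.2} {u1.1} {u2.1} {u2.2} {u3.1} {u3.2} {u4.1} {u4.2}

Connectivity passes through glued w3-boundaries; trace each wire chain.
w1 over (u3, u4) gives {out.1} {out.2, u3.1} {u3.2} {u4.1} {u4.2}, out.j being that stage's outer ports
w2 over (u2, u3, u4) gives {out.1} {out.2} {u2.1} {u2.2} {u3.1} {u3.2} {u4.1} {u4.2}, out.j being that stage's outer ports
w3 over (u2, u3, u4, u1) gives {out.1, u1.2} {out.2} {u1.1} {u2.1} {u2.2} {u3.1} {u3.2} {u4.1} {u4.2}, out.j being that stage's outer ports


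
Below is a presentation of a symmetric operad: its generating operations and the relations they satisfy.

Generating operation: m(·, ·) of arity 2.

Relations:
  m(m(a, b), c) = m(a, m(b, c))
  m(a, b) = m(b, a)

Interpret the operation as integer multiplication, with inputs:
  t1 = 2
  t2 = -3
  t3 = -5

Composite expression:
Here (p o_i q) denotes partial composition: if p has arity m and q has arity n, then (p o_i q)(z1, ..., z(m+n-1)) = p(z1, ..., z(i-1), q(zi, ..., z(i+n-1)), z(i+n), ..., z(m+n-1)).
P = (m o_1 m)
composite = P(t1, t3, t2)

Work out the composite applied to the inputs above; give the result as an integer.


m(t1, t3) = -10
m(m(t1, t3), t2) = 30

30


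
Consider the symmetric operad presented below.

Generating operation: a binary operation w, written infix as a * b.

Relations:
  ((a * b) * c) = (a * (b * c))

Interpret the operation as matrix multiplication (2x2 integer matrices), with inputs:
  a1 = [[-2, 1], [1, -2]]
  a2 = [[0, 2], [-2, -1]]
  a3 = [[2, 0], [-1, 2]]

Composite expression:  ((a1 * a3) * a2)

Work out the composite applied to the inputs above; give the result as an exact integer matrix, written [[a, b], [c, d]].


[[-4, -12], [8, 12]]

(a1 * a3) = [[-5, 2], [4, -4]]
((a1 * a3) * a2) = [[-4, -12], [8, 12]]


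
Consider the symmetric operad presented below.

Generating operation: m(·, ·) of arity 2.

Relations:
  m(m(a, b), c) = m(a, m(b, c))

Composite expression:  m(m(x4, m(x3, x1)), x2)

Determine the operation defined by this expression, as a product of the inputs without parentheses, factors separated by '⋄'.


x4 ⋄ x3 ⋄ x1 ⋄ x2

All parenthesizations of m agree; list the x-inputs left to right.
m(x3, x1) flattens to x3 ⋄ x1
m(x4, m(x3, x1)) flattens to x4 ⋄ x3 ⋄ x1
m(m(x4, m(x3, x1)), x2) flattens to x4 ⋄ x3 ⋄ x1 ⋄ x2


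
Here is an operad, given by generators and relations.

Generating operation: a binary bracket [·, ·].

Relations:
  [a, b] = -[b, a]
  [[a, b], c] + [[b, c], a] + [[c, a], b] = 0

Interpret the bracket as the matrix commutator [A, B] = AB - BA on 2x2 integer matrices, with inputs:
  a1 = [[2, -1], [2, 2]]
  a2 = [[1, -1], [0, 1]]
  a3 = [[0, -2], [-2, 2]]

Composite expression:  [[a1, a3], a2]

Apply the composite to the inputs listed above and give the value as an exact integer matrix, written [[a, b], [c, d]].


[a1, a3] = [[6, -2], [-4, -6]]
[[a1, a3], a2] = [[-4, -12], [0, 4]]

[[-4, -12], [0, 4]]


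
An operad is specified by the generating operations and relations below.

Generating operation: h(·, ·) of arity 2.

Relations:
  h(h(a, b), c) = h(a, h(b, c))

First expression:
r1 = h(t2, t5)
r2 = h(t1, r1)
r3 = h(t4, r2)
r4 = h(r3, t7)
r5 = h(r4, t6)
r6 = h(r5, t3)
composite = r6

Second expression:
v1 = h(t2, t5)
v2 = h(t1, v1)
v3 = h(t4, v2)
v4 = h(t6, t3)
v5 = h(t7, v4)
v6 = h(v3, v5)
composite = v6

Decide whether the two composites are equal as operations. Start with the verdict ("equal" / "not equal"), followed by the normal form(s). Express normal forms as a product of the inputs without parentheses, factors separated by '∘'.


equal — both sides give t4 ∘ t1 ∘ t2 ∘ t5 ∘ t7 ∘ t6 ∘ t3

In normal form, the first expression is t4 ∘ t1 ∘ t2 ∘ t5 ∘ t7 ∘ t6 ∘ t3
In normal form, the second expression is t4 ∘ t1 ∘ t2 ∘ t5 ∘ t7 ∘ t6 ∘ t3
The normal forms match — equal.


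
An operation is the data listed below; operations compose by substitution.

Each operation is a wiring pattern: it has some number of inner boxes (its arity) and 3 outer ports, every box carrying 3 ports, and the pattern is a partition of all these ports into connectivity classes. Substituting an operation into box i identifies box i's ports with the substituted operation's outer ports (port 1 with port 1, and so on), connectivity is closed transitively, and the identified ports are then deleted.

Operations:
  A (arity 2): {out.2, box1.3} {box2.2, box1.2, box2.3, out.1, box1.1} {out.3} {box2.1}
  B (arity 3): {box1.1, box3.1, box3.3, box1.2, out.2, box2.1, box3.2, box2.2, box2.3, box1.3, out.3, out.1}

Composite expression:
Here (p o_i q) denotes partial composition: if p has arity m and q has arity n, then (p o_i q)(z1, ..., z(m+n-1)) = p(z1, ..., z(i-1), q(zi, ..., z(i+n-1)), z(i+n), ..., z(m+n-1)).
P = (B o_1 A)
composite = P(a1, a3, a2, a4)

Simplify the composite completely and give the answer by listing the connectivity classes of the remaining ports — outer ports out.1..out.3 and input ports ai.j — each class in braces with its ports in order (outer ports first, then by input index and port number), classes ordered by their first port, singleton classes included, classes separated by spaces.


{out.1, out.2, out.3, a1.1, a1.2, a1.3, a2.1, a2.2, a2.3, a3.2, a3.3, a4.1, a4.2, a4.3} {a3.1}

Reachability decides: close wires over B-identified ports.
A over (a1, a3) gives {out.1, a1.1, a1.2, a3.2, a3.3} {out.2, a1.3} {out.3} {a3.1}, out.j being that stage's outer ports
B over (a1, a3, a2, a4) gives {out.1, out.2, out.3, a1.1, a1.2, a1.3, a2.1, a2.2, a2.3, a3.2, a3.3, a4.1, a4.2, a4.3} {a3.1}, out.j being that stage's outer ports


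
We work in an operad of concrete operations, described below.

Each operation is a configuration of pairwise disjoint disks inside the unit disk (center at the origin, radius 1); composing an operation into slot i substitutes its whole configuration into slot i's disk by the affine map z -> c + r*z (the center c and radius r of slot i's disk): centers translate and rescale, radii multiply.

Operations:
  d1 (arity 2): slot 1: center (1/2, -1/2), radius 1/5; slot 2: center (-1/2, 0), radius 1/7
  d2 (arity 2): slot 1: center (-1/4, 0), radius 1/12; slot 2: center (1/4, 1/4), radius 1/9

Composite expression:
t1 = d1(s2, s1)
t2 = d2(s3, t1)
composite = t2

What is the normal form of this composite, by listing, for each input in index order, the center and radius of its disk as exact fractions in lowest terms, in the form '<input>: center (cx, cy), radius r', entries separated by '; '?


Each s-disk chains the slot maps above it in d2; radii multiply.
s3: after 1 affine step, its disk has center (-1/4, 0), radius 1/12
s2: after 2 affine steps, its disk has center (11/36, 7/36), radius 1/45
s1: after 2 affine steps, its disk has center (7/36, 1/4), radius 1/63

s1: center (7/36, 1/4), radius 1/63; s2: center (11/36, 7/36), radius 1/45; s3: center (-1/4, 0), radius 1/12


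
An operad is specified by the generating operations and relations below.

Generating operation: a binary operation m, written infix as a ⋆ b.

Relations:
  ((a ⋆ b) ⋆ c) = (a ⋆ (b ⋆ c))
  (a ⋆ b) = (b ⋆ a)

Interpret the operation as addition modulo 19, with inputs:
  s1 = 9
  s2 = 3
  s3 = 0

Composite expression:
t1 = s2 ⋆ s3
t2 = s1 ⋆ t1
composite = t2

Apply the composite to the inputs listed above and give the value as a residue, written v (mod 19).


12 (mod 19)


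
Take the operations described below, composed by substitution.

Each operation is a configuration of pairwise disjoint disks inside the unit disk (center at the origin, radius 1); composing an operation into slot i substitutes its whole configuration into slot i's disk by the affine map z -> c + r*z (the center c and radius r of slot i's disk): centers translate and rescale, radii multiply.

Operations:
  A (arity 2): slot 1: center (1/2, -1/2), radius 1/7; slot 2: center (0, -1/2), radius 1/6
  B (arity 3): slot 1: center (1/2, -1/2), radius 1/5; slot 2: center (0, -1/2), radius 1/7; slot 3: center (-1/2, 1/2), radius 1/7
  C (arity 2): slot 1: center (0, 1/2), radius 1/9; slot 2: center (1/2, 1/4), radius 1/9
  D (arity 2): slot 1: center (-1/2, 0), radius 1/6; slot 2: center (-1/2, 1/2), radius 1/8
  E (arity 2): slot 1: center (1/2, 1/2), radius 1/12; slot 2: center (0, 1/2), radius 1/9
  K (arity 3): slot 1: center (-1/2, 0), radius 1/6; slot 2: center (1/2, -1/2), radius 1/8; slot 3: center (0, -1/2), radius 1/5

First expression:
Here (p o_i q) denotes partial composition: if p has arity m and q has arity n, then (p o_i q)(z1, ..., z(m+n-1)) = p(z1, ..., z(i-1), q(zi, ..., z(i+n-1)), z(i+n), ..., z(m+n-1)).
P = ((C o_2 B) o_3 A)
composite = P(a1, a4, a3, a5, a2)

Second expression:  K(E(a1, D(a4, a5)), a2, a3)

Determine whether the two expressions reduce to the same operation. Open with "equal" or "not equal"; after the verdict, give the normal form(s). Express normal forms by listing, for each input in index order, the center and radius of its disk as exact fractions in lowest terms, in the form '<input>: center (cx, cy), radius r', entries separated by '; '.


Normal form of the first expression: a1: center (0, 1/2), radius 1/9; a2: center (4/9, 11/36), radius 1/63; a3: center (32/63, 47/252), radius 1/441; a4: center (5/9, 7/36), radius 1/45; a5: center (1/2, 47/252), radius 1/378
Normal form of the second expression: a1: center (-5/12, 1/12), radius 1/72; a2: center (1/2, -1/2), radius 1/8; a3: center (0, -1/2), radius 1/5; a4: center (-55/108, 1/12), radius 1/324; a5: center (-55/108, 5/54), radius 1/432
The normal forms differ: not equal.

not equal; the first gives a1: center (0, 1/2), radius 1/9; a2: center (4/9, 11/36), radius 1/63; a3: center (32/63, 47/252), radius 1/441; a4: center (5/9, 7/36), radius 1/45; a5: center (1/2, 47/252), radius 1/378 and the second a1: center (-5/12, 1/12), radius 1/72; a2: center (1/2, -1/2), radius 1/8; a3: center (0, -1/2), radius 1/5; a4: center (-55/108, 1/12), radius 1/324; a5: center (-55/108, 5/54), radius 1/432


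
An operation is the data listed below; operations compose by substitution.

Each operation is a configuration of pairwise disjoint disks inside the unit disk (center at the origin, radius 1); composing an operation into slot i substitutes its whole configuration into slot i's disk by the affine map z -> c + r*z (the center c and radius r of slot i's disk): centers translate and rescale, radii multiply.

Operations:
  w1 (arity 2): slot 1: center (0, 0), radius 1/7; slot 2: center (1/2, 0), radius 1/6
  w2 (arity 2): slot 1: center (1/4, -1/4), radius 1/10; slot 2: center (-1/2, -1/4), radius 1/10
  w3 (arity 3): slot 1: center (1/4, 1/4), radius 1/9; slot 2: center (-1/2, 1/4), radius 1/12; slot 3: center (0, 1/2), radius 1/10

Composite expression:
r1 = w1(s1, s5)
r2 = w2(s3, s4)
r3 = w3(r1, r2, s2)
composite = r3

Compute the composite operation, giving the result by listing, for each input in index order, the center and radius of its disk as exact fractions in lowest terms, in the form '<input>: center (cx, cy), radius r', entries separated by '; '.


s1: center (1/4, 1/4), radius 1/63; s2: center (0, 1/2), radius 1/10; s3: center (-23/48, 11/48), radius 1/120; s4: center (-13/24, 11/48), radius 1/120; s5: center (11/36, 1/4), radius 1/54

Below w3, radii multiply path by path; the s-disk centers shift.
s1: after 2 affine steps, its disk has center (1/4, 1/4), radius 1/63
s5: after 2 affine steps, its disk has center (11/36, 1/4), radius 1/54
s3: after 2 affine steps, its disk has center (-23/48, 11/48), radius 1/120
s4: after 2 affine steps, its disk has center (-13/24, 11/48), radius 1/120
s2: after 1 affine step, its disk has center (0, 1/2), radius 1/10


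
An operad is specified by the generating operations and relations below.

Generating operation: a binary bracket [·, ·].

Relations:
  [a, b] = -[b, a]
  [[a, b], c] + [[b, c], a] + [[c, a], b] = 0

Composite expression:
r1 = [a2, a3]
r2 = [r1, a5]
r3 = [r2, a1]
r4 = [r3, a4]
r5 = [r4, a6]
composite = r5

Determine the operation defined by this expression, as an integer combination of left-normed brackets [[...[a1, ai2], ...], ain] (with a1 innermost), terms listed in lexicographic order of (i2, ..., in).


Skip Jacobi rewriting: expand, keep a1-initial words, read off terms.
Composite bracket: [[[[[a2, a3], a5], a1], a4], a6]
Each bracket splits as ab - ba, giving 32 signed words (2^5 = 32).
Collect the words opening with a1:
  the word a1a2a3a5a4a6 carries sign -1 and contributes -[[[[[a1, a2], a3], a5], a4], a6]
  the word a1a3a2a5a4a6 carries sign +1 and contributes +[[[[[a1, a3], a2], a5], a4], a6]
  the word a1a5a2a3a4a6 carries sign +1 and contributes +[[[[[a1, a5], a2], a3], a4], a6]
  the word a1a5a3a2a4a6 carries sign -1 and contributes -[[[[[a1, a5], a3], a2], a4], a6]

-[[[[[a1, a2], a3], a5], a4], a6] + [[[[[a1, a3], a2], a5], a4], a6] + [[[[[a1, a5], a2], a3], a4], a6] - [[[[[a1, a5], a3], a2], a4], a6]


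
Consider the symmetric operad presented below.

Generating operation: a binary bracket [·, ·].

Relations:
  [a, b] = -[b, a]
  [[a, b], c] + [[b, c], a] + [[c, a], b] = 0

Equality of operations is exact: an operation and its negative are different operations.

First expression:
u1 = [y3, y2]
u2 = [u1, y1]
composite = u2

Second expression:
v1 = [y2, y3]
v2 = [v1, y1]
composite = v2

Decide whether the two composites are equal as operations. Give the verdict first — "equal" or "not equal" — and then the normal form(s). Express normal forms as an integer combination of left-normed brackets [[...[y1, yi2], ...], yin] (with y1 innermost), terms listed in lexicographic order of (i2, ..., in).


In normal form, the first expression is [[y1, y2], y3] - [[y1, y3], y2]
In normal form, the second expression is -[[y1, y2], y3] + [[y1, y3], y2]
They disagree, so not equal.

not equal; first: [[y1, y2], y3] - [[y1, y3], y2]; second: -[[y1, y2], y3] + [[y1, y3], y2]


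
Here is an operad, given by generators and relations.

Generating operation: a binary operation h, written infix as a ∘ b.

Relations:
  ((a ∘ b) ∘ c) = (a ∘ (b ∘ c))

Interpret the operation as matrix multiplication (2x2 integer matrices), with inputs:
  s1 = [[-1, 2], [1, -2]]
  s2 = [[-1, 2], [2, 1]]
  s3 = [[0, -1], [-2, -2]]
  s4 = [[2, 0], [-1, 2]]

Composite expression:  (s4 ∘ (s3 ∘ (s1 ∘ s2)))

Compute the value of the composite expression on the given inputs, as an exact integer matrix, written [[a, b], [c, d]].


[[10, 0], [-5, 0]]


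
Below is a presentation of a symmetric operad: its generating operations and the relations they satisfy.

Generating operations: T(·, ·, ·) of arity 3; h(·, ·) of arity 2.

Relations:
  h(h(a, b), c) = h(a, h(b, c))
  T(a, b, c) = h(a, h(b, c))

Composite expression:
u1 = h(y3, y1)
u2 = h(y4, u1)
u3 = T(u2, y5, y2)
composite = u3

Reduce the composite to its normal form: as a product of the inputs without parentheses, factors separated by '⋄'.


Key point: T is associative — brackets drop, the y-order remains.
h(y3, y1) collapses to y3 ⋄ y1
h(y4, h(y3, y1)) collapses to y4 ⋄ y3 ⋄ y1
T(h(y4, h(y3, y1)), y5, y2) collapses to y4 ⋄ y3 ⋄ y1 ⋄ y5 ⋄ y2

y4 ⋄ y3 ⋄ y1 ⋄ y5 ⋄ y2


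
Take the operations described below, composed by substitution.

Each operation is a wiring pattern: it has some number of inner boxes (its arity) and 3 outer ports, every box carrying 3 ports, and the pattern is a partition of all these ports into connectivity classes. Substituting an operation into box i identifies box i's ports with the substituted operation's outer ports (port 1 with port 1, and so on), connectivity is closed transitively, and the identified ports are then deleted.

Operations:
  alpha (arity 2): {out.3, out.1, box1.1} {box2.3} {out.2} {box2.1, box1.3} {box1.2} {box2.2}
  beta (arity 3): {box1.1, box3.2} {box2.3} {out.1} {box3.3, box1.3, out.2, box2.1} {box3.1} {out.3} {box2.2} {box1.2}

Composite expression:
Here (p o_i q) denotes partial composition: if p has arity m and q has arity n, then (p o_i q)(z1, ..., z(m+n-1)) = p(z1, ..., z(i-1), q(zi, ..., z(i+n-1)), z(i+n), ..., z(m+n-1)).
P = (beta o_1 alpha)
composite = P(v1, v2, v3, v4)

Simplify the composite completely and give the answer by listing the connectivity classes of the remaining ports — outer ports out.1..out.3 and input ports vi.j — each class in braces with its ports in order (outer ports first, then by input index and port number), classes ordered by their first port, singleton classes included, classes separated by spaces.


{out.1} {out.2, v1.1, v3.1, v4.2, v4.3} {out.3} {v1.2} {v1.3, v2.1} {v2.2} {v2.3} {v3.2} {v3.3} {v4.1}

Substituting into beta glues patterns; closure does the rest.
composing alpha on (v1, v2), with out.j its own outer ports: {out.1, out.3, v1.1} {out.2} {v1.2} {v1.3, v2.1} {v2.2} {v2.3}
composing beta on (v1, v2, v3, v4), with out.j its own outer ports: {out.1} {out.2, v1.1, v3.1, v4.2, v4.3} {out.3} {v1.2} {v1.3, v2.1} {v2.2} {v2.3} {v3.2} {v3.3} {v4.1}


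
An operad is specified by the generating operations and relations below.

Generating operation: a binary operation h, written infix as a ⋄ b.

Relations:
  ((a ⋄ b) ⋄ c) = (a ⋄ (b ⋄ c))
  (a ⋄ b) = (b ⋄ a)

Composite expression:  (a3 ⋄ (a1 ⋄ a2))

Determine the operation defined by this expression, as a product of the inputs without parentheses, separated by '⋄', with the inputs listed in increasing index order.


a1 ⋄ a2 ⋄ a3


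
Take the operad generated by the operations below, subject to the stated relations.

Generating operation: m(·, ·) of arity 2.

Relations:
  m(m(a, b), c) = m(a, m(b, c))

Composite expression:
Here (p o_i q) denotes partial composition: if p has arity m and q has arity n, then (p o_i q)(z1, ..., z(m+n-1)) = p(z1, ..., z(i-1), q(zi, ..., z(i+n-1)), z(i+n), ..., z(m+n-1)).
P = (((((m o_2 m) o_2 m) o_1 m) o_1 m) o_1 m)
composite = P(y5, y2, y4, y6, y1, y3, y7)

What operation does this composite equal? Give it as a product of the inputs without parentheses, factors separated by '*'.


y5 * y2 * y4 * y6 * y1 * y3 * y7

Key point: m is associative — brackets drop, the y-order remains.
m(y5, y2) unparenthesizes to y5 * y2
m(m(y5, y2), y4) unparenthesizes to y5 * y2 * y4
m(m(m(y5, y2), y4), y6) unparenthesizes to y5 * y2 * y4 * y6
m(y1, y3) unparenthesizes to y1 * y3
m(m(y1, y3), y7) unparenthesizes to y1 * y3 * y7
m(m(m(m(y5, y2), y4), y6), m(m(y1, y3), y7)) unparenthesizes to y5 * y2 * y4 * y6 * y1 * y3 * y7


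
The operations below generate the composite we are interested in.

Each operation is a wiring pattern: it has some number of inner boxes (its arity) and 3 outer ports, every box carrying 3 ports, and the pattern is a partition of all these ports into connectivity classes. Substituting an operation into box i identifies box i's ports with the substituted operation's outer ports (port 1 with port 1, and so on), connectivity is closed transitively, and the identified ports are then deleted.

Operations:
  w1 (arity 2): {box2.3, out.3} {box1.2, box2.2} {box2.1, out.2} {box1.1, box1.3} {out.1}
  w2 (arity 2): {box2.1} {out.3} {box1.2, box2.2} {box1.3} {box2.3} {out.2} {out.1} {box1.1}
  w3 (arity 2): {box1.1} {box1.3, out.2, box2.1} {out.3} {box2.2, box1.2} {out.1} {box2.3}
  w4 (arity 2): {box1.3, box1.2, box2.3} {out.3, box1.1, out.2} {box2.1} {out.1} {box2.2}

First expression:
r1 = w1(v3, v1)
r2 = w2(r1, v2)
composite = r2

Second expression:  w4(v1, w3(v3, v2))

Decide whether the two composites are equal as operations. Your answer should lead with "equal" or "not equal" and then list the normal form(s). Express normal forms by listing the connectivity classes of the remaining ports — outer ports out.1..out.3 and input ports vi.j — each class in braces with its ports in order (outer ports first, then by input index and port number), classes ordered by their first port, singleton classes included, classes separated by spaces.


The first composite normalizes to {out.1} {out.2} {out.3} {v1.1, v2.2} {v1.2, v3.2} {v1.3} {v2.1} {v2.3} {v3.1, v3.3}
The second composite normalizes to {out.1} {out.2, out.3, v1.1} {v1.2, v1.3} {v2.1, v3.3} {v2.2, v3.2} {v2.3} {v3.1}
They disagree, so not equal.

not equal — first {out.1} {out.2} {out.3} {v1.1, v2.2} {v1.2, v3.2} {v1.3} {v2.1} {v2.3} {v3.1, v3.3}, second {out.1} {out.2, out.3, v1.1} {v1.2, v1.3} {v2.1, v3.3} {v2.2, v3.2} {v2.3} {v3.1}


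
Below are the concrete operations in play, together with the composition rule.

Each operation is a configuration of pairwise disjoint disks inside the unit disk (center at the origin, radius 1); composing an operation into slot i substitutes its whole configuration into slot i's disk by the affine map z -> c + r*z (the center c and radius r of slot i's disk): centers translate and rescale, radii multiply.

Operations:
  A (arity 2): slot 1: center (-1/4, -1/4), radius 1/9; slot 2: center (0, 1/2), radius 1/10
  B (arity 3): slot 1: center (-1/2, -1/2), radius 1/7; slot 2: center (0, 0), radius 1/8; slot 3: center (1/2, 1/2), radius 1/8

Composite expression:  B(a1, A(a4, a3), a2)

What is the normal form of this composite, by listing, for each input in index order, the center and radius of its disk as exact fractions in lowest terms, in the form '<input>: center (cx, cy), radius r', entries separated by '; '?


a1: center (-1/2, -1/2), radius 1/7; a2: center (1/2, 1/2), radius 1/8; a3: center (0, 1/16), radius 1/80; a4: center (-1/32, -1/32), radius 1/72

Affine substitution under B: radii multiply and a-centers shift.
tracing a1 down its 1-map path: center (-1/2, -1/2), radius 1/7
tracing a4 down its 2-map path: center (-1/32, -1/32), radius 1/72
tracing a3 down its 2-map path: center (0, 1/16), radius 1/80
tracing a2 down its 1-map path: center (1/2, 1/2), radius 1/8


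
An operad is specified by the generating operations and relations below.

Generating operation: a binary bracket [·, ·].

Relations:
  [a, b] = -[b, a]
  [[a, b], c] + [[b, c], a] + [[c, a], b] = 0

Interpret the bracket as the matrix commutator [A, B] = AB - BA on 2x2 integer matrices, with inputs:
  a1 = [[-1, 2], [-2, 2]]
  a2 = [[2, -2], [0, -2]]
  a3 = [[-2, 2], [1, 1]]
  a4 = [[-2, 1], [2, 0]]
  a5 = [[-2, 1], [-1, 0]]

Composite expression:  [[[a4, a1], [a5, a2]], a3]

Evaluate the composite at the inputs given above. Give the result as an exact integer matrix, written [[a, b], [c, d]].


[[12, 4], [16, -12]]


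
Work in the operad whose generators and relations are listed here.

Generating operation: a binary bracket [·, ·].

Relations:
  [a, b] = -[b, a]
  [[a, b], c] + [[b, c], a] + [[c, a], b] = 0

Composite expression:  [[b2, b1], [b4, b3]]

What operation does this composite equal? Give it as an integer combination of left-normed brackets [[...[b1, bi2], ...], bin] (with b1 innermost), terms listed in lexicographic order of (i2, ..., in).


[[[b1, b2], b3], b4] - [[[b1, b2], b4], b3]

Skip Jacobi rewriting: expand, keep b1-initial words, read off terms.
Composite bracket: [[b2, b1], [b4, b3]]
Applying ab - ba throughout gives 8 signed words (2^3 = 8).
Words beginning with b1 determine it all:
  sign of b1b2b3b4 is +1, so it contributes +[[[b1, b2], b3], b4]
  sign of b1b2b4b3 is -1, so it contributes -[[[b1, b2], b4], b3]


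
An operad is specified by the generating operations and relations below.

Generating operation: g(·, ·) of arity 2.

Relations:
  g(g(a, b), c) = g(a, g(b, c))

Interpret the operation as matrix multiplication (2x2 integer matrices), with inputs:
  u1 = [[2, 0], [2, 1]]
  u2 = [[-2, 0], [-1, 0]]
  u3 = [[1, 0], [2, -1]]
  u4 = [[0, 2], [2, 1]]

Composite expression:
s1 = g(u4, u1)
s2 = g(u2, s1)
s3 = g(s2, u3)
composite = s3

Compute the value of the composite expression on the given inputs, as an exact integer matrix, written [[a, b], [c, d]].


[[-16, 4], [-8, 2]]


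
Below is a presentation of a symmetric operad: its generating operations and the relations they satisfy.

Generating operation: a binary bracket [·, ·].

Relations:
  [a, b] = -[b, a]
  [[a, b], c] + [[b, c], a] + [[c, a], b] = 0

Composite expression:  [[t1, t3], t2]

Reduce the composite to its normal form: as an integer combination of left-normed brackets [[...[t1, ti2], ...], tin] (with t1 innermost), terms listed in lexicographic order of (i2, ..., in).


[[t1, t3], t2]

Left-normed coefficients sit on the t1-initial expansion words.
Composite bracket: [[t1, t3], t2]
Under [a, b] = ab - ba we get 4 signed associative words (2^2 = 4).
Keep just the words that open with t1:
  t1t3t2 appears with sign +1, giving the term +[[t1, t3], t2]


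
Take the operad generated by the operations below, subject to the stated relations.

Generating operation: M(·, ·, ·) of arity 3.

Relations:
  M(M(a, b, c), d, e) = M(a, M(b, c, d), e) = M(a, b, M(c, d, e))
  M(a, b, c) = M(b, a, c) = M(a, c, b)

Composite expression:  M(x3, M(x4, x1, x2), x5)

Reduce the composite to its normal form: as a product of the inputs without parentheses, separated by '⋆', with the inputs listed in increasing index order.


x1 ⋆ x2 ⋆ x3 ⋆ x4 ⋆ x5

Shape and order are irrelevant to M; the x-input set decides.
M(x4, x1, x2) collapses to x4 ⋆ x1 ⋆ x2
M(x3, M(x4, x1, x2), x5) collapses to x3 ⋆ x4 ⋆ x1 ⋆ x2 ⋆ x5
putting the inputs in ascending order: x1 ⋆ x2 ⋆ x3 ⋆ x4 ⋆ x5


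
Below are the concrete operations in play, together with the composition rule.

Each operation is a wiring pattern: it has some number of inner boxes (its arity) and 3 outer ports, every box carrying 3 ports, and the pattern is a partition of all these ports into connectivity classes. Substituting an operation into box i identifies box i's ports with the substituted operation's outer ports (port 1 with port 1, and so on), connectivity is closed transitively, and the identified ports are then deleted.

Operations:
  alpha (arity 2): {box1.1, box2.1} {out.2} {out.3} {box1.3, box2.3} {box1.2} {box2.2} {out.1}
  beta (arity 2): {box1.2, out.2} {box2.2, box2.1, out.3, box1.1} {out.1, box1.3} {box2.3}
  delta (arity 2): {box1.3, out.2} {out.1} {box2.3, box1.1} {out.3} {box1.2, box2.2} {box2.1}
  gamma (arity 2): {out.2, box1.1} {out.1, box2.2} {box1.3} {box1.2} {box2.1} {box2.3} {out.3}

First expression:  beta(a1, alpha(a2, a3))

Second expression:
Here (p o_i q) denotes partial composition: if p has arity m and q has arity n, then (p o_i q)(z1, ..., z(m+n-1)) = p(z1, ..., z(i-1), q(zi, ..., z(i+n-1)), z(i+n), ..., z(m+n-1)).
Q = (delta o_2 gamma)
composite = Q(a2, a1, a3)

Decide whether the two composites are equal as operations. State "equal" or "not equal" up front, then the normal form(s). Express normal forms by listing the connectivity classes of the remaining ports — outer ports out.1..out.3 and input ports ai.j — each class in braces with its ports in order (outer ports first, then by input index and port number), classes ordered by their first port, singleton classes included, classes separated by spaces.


not equal; the first gives {out.1, a1.3} {out.2, a1.2} {out.3, a1.1} {a2.1, a3.1} {a2.2} {a2.3, a3.3} {a3.2} and the second {out.1} {out.2, a2.3} {out.3} {a1.1, a2.2} {a1.2} {a1.3} {a2.1} {a3.1} {a3.2} {a3.3}

The first expression reduces to {out.1, a1.3} {out.2, a1.2} {out.3, a1.1} {a2.1, a3.1} {a2.2} {a2.3, a3.3} {a3.2}
The second expression reduces to {out.1} {out.2, a2.3} {out.3} {a1.1, a2.2} {a1.2} {a1.3} {a2.1} {a3.1} {a3.2} {a3.3}
The normal forms differ: not equal.


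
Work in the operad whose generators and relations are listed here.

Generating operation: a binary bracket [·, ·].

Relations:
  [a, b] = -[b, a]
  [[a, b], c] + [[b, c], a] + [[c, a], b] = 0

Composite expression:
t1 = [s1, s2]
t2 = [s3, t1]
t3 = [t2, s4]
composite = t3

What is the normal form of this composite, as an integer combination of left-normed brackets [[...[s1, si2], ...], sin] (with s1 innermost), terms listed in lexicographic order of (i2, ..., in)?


-[[[s1, s2], s3], s4]


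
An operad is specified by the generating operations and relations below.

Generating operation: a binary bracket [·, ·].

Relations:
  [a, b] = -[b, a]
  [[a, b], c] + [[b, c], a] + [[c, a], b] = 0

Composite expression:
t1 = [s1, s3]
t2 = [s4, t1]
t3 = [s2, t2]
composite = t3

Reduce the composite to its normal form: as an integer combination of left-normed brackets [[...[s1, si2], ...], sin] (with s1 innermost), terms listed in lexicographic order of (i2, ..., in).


Skip Jacobi rewriting: expand, keep s1-initial words, read off terms.
Composite bracket: [s2, [s4, [s1, s3]]]
Under [a, b] = ab - ba we get 8 signed associative words (2^3 = 8).
Keep just the words that open with s1:
  word s1s3s4s2 has sign +1, contributing +[[[s1, s3], s4], s2]

[[[s1, s3], s4], s2]


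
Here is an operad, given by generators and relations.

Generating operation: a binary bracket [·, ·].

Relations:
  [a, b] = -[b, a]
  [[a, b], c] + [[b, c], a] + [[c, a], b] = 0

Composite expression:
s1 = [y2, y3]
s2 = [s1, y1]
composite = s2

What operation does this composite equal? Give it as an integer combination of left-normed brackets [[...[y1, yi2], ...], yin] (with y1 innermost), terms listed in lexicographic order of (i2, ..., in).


-[[y1, y2], y3] + [[y1, y3], y2]

Left-normed coefficients sit on the y1-initial expansion words.
Composite bracket: [[y2, y3], y1]
The bracket unfolds into 4 signed words via [a, b] = ab - ba (2^2 = 4).
The y1-initial words carry the normal form:
  y1y2y3 appears with sign -1, giving the term -[[y1, y2], y3]
  y1y3y2 appears with sign +1, giving the term +[[y1, y3], y2]


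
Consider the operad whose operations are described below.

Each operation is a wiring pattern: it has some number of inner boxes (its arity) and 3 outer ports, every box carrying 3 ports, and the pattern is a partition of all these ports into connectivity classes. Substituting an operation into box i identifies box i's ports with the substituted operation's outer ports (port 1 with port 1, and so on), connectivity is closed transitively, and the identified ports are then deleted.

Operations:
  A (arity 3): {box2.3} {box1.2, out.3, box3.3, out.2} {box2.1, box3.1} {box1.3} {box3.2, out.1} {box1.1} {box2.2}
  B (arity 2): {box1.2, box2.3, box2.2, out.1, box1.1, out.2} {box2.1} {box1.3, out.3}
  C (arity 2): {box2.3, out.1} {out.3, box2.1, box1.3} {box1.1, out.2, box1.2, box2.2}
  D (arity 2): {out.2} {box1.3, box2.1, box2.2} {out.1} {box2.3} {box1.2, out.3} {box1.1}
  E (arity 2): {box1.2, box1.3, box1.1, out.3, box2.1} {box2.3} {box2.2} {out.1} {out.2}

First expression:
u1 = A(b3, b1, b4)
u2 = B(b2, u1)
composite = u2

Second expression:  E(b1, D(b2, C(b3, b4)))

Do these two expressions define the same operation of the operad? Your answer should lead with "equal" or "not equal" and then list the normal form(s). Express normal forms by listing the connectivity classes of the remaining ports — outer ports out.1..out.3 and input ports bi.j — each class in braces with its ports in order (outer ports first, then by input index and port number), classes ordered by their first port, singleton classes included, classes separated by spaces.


In normal form, the first expression is {out.1, out.2, b2.1, b2.2, b3.2, b4.3} {out.3, b2.3} {b1.1, b4.1} {b1.2} {b1.3} {b3.1} {b3.3} {b4.2}
In normal form, the second expression is {out.1} {out.2} {out.3, b1.1, b1.2, b1.3} {b2.1} {b2.2} {b2.3, b3.1, b3.2, b4.2, b4.3} {b3.3, b4.1}
Distinct normal forms: not equal.

not equal; the first gives {out.1, out.2, b2.1, b2.2, b3.2, b4.3} {out.3, b2.3} {b1.1, b4.1} {b1.2} {b1.3} {b3.1} {b3.3} {b4.2} and the second {out.1} {out.2} {out.3, b1.1, b1.2, b1.3} {b2.1} {b2.2} {b2.3, b3.1, b3.2, b4.2, b4.3} {b3.3, b4.1}


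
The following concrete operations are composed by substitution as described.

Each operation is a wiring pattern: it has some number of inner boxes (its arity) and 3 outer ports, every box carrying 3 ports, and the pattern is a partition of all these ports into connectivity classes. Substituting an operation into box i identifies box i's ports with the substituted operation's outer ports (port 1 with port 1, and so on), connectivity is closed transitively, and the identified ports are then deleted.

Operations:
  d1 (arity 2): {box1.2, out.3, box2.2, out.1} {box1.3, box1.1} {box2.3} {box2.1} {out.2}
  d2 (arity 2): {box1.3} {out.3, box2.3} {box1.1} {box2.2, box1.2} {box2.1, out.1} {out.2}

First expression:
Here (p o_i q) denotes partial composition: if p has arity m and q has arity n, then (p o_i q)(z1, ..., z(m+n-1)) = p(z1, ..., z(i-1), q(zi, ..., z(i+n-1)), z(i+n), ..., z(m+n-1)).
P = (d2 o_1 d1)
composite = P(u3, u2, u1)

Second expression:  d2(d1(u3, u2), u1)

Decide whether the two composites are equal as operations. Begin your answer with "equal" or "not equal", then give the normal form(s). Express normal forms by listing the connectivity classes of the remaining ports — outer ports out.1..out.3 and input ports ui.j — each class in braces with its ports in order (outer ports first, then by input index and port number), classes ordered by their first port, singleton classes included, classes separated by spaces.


equal; both compose to {out.1, u1.1} {out.2} {out.3, u1.3} {u1.2} {u2.1} {u2.2, u3.2} {u2.3} {u3.1, u3.3}

The first expression, normalized: {out.1, u1.1} {out.2} {out.3, u1.3} {u1.2} {u2.1} {u2.2, u3.2} {u2.3} {u3.1, u3.3}
The second expression, normalized: {out.1, u1.1} {out.2} {out.3, u1.3} {u1.2} {u2.1} {u2.2, u3.2} {u2.3} {u3.1, u3.3}
One common form — equal.


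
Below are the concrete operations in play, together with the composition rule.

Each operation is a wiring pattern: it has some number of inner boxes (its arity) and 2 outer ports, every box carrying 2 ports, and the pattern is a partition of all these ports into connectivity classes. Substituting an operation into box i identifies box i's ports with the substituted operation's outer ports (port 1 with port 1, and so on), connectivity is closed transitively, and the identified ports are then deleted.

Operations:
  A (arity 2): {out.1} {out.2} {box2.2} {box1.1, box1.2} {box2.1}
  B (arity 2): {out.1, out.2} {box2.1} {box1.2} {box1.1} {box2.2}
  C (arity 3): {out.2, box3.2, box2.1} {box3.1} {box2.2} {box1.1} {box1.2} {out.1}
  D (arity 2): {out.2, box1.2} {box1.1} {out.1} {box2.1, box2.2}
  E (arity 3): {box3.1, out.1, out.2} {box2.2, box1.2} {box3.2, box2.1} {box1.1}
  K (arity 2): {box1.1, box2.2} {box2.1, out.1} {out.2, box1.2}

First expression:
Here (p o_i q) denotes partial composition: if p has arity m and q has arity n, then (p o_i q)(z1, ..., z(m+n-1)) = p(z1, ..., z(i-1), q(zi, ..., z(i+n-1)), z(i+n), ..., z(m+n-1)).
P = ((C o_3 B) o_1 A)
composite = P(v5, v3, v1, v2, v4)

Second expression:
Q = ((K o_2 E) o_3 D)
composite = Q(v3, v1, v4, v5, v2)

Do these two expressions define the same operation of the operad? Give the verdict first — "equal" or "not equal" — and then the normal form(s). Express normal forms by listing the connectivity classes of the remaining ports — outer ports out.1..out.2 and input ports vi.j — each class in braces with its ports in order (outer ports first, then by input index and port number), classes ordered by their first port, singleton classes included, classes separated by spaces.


In normal form, the first expression is {out.1} {out.2, v1.1} {v1.2} {v2.1} {v2.2} {v3.1} {v3.2} {v4.1} {v4.2} {v5.1, v5.2}
In normal form, the second expression is {out.1, v2.1, v3.1} {out.2, v3.2} {v1.1} {v1.2, v4.2} {v2.2} {v4.1} {v5.1, v5.2}
The normal forms differ: not equal.

not equal: they reduce to {out.1} {out.2, v1.1} {v1.2} {v2.1} {v2.2} {v3.1} {v3.2} {v4.1} {v4.2} {v5.1, v5.2} and {out.1, v2.1, v3.1} {out.2, v3.2} {v1.1} {v1.2, v4.2} {v2.2} {v4.1} {v5.1, v5.2}


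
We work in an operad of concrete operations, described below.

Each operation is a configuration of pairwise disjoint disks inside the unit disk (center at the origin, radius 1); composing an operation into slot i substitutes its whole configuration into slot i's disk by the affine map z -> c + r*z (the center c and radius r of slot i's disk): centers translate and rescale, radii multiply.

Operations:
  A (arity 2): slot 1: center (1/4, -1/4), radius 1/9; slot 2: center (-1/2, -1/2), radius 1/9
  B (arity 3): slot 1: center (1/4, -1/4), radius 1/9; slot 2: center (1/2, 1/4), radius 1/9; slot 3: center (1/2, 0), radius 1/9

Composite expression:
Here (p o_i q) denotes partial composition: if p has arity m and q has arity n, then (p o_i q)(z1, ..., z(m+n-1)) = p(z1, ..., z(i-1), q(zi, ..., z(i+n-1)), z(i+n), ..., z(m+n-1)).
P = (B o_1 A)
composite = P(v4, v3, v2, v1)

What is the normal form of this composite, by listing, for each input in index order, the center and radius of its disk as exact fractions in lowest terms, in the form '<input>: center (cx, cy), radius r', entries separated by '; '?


Only the slot chain above each v matters under B; compose those maps.
input v4: composing its 2 substitution steps yields center (5/18, -5/18), radius 1/81
input v3: composing its 2 substitution steps yields center (7/36, -11/36), radius 1/81
input v2: composing its 1 substitution step yields center (1/2, 1/4), radius 1/9
input v1: composing its 1 substitution step yields center (1/2, 0), radius 1/9

v1: center (1/2, 0), radius 1/9; v2: center (1/2, 1/4), radius 1/9; v3: center (7/36, -11/36), radius 1/81; v4: center (5/18, -5/18), radius 1/81
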